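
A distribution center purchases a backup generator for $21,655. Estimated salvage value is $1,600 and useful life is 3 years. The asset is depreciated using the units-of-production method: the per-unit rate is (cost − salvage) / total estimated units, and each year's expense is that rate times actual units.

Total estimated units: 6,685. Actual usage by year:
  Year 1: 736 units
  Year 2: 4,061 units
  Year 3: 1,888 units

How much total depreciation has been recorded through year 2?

Depreciable base = $21,655 − $1,600 = $20,055.
Rate = $20,055 / 6,685 units = $3 per unit.
Year 1: 736 × $3 = $2,208. Book value $19,447.
Year 2: 4,061 × $3 = $12,183. Book value $7,264.
Accumulated through year 2 = $21,655 − $7,264 = $14,391.

$14,391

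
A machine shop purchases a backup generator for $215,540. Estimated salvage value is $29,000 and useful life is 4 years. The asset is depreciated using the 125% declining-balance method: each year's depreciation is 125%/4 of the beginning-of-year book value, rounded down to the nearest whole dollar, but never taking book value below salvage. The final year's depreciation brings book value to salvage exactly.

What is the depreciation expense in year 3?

Depreciable base = $215,540 − $29,000 = $186,540.
Year 1: ⌊$215,540 × 125%/4⌋ = $67,356. Book value $148,184.
Year 2: ⌊$148,184 × 125%/4⌋ = $46,307. Book value $101,877.
Year 3: ⌊$101,877 × 125%/4⌋ = $31,836. Book value $70,041.

$31,836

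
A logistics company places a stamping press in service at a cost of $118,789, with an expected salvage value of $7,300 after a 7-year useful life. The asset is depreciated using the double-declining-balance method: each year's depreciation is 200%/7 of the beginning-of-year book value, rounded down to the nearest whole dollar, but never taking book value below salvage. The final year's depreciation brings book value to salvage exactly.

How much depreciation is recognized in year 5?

$8,835

Depreciable base = $118,789 − $7,300 = $111,489.
Year 1: ⌊$118,789 × 200%/7⌋ = $33,939. Book value $84,850.
Year 2: ⌊$84,850 × 200%/7⌋ = $24,242. Book value $60,608.
Year 3: ⌊$60,608 × 200%/7⌋ = $17,316. Book value $43,292.
Year 4: ⌊$43,292 × 200%/7⌋ = $12,369. Book value $30,923.
Year 5: ⌊$30,923 × 200%/7⌋ = $8,835. Book value $22,088.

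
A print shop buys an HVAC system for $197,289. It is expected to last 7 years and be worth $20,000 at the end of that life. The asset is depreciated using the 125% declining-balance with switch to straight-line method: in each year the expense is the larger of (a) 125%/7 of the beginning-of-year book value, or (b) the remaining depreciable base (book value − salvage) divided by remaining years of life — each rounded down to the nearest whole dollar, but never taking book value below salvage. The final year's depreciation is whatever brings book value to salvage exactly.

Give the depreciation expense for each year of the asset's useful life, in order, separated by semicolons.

Depreciable base = $197,289 − $20,000 = $177,289.
Year 1: DB = ⌊$197,289 × 125%/7⌋ = $35,230; SL = ⌊$177,289/7⌋ = $25,327 → take DB $35,230. Book value $162,059.
Year 2: DB = ⌊$162,059 × 125%/7⌋ = $28,939; SL = ⌊$142,059/6⌋ = $23,676 → take DB $28,939. Book value $133,120.
Year 3: DB = ⌊$133,120 × 125%/7⌋ = $23,771; SL = ⌊$113,120/5⌋ = $22,624 → take DB $23,771. Book value $109,349.
Year 4: DB = ⌊$109,349 × 125%/7⌋ = $19,526; SL = ⌊$89,349/4⌋ = $22,337 → take SL $22,337. Book value $87,012.
Year 5: DB = ⌊$87,012 × 125%/7⌋ = $15,537; SL = ⌊$67,012/3⌋ = $22,337 → take SL $22,337. Book value $64,675.
Year 6: DB = ⌊$64,675 × 125%/7⌋ = $11,549; SL = ⌊$44,675/2⌋ = $22,337 → take SL $22,337. Book value $42,338.
Year 7 (final): $42,338 − $20,000 = $22,338. Book value $20,000.

$35,230; $28,939; $23,771; $22,337; $22,337; $22,337; $22,338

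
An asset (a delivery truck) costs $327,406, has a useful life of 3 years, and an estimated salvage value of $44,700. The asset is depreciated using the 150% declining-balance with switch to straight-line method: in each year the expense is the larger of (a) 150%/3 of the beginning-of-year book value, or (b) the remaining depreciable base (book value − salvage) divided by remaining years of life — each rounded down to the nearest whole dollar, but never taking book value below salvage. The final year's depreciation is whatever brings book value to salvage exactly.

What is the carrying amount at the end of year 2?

$81,852

Depreciable base = $327,406 − $44,700 = $282,706.
Year 1: DB = ⌊$327,406 × 150%/3⌋ = $163,703; SL = ⌊$282,706/3⌋ = $94,235 → take DB $163,703. Book value $163,703.
Year 2: DB = ⌊$163,703 × 150%/3⌋ = $81,851; SL = ⌊$119,003/2⌋ = $59,501 → take DB $81,851. Book value $81,852.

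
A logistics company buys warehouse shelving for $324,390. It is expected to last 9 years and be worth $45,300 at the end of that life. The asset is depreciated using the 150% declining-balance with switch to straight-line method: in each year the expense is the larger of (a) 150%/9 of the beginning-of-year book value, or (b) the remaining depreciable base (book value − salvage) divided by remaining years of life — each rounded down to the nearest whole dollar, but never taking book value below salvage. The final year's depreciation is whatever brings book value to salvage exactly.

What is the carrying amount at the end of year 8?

$66,413

Depreciable base = $324,390 − $45,300 = $279,090.
Year 1: DB = ⌊$324,390 × 150%/9⌋ = $54,065; SL = ⌊$279,090/9⌋ = $31,010 → take DB $54,065. Book value $270,325.
Year 2: DB = ⌊$270,325 × 150%/9⌋ = $45,054; SL = ⌊$225,025/8⌋ = $28,128 → take DB $45,054. Book value $225,271.
Year 3: DB = ⌊$225,271 × 150%/9⌋ = $37,545; SL = ⌊$179,971/7⌋ = $25,710 → take DB $37,545. Book value $187,726.
Year 4: DB = ⌊$187,726 × 150%/9⌋ = $31,287; SL = ⌊$142,426/6⌋ = $23,737 → take DB $31,287. Book value $156,439.
Year 5: DB = ⌊$156,439 × 150%/9⌋ = $26,073; SL = ⌊$111,139/5⌋ = $22,227 → take DB $26,073. Book value $130,366.
Year 6: DB = ⌊$130,366 × 150%/9⌋ = $21,727; SL = ⌊$85,066/4⌋ = $21,266 → take DB $21,727. Book value $108,639.
Year 7: DB = ⌊$108,639 × 150%/9⌋ = $18,106; SL = ⌊$63,339/3⌋ = $21,113 → take SL $21,113. Book value $87,526.
Year 8: DB = ⌊$87,526 × 150%/9⌋ = $14,587; SL = ⌊$42,226/2⌋ = $21,113 → take SL $21,113. Book value $66,413.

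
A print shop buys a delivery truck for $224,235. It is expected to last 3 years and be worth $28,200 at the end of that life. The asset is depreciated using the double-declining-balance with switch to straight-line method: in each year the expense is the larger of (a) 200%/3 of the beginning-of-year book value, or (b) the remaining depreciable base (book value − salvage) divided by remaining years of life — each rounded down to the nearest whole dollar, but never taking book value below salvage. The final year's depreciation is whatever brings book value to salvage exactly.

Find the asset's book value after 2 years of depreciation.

$28,200

Depreciable base = $224,235 − $28,200 = $196,035.
Year 1: DB = ⌊$224,235 × 200%/3⌋ = $149,490; SL = ⌊$196,035/3⌋ = $65,345 → take DB $149,490. Book value $74,745.
Year 2: DB = ⌊$74,745 × 200%/3⌋ = $49,830; SL = ⌊$46,545/2⌋ = $23,272 → take DB $49,830, capped at $46,545. Book value $28,200.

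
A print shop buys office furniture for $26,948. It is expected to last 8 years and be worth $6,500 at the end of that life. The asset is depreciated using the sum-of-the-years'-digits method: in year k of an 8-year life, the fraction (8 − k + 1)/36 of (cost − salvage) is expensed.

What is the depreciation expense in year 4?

Depreciable base = $26,948 − $6,500 = $20,448.
Sum of the years' digits = 8+7+6+5+4+3+2+1 = 36.
Year 1: $20,448 × 8/36 = $4,544. Book value $22,404.
Year 2: $20,448 × 7/36 = $3,976. Book value $18,428.
Year 3: $20,448 × 6/36 = $3,408. Book value $15,020.
Year 4: $20,448 × 5/36 = $2,840. Book value $12,180.

$2,840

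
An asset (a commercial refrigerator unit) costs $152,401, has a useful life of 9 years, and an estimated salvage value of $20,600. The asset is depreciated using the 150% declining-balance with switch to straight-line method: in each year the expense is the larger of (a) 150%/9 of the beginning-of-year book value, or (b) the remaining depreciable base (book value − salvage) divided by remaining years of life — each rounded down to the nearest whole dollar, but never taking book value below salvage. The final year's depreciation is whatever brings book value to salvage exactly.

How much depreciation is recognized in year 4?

$14,699

Depreciable base = $152,401 − $20,600 = $131,801.
Year 1: DB = ⌊$152,401 × 150%/9⌋ = $25,400; SL = ⌊$131,801/9⌋ = $14,644 → take DB $25,400. Book value $127,001.
Year 2: DB = ⌊$127,001 × 150%/9⌋ = $21,166; SL = ⌊$106,401/8⌋ = $13,300 → take DB $21,166. Book value $105,835.
Year 3: DB = ⌊$105,835 × 150%/9⌋ = $17,639; SL = ⌊$85,235/7⌋ = $12,176 → take DB $17,639. Book value $88,196.
Year 4: DB = ⌊$88,196 × 150%/9⌋ = $14,699; SL = ⌊$67,596/6⌋ = $11,266 → take DB $14,699. Book value $73,497.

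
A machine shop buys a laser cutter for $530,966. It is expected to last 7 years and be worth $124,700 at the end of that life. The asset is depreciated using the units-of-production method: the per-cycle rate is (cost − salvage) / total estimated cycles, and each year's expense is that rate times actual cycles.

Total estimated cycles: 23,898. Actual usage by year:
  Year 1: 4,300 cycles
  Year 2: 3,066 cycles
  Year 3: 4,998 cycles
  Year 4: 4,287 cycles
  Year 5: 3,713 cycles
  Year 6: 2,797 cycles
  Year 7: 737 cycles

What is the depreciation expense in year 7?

Depreciable base = $530,966 − $124,700 = $406,266.
Rate = $406,266 / 23,898 cycles = $17 per cycle.
Year 1: 4,300 × $17 = $73,100. Book value $457,866.
Year 2: 3,066 × $17 = $52,122. Book value $405,744.
Year 3: 4,998 × $17 = $84,966. Book value $320,778.
Year 4: 4,287 × $17 = $72,879. Book value $247,899.
Year 5: 3,713 × $17 = $63,121. Book value $184,778.
Year 6: 2,797 × $17 = $47,549. Book value $137,229.
Year 7: 737 × $17 = $12,529. Book value $124,700.

$12,529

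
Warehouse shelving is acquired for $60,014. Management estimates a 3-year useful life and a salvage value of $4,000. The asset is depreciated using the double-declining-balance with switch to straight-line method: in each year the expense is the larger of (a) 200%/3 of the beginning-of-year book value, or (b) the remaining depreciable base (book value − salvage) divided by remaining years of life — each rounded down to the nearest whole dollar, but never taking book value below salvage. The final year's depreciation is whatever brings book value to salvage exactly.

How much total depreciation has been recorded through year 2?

Depreciable base = $60,014 − $4,000 = $56,014.
Year 1: DB = ⌊$60,014 × 200%/3⌋ = $40,009; SL = ⌊$56,014/3⌋ = $18,671 → take DB $40,009. Book value $20,005.
Year 2: DB = ⌊$20,005 × 200%/3⌋ = $13,336; SL = ⌊$16,005/2⌋ = $8,002 → take DB $13,336. Book value $6,669.
Accumulated through year 2 = $60,014 − $6,669 = $53,345.

$53,345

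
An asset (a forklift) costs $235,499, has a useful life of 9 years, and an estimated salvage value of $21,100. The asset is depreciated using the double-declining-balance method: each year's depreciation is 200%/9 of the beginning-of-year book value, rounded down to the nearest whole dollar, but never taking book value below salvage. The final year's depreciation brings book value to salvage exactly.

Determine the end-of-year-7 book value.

Depreciable base = $235,499 − $21,100 = $214,399.
Year 1: ⌊$235,499 × 200%/9⌋ = $52,333. Book value $183,166.
Year 2: ⌊$183,166 × 200%/9⌋ = $40,703. Book value $142,463.
Year 3: ⌊$142,463 × 200%/9⌋ = $31,658. Book value $110,805.
Year 4: ⌊$110,805 × 200%/9⌋ = $24,623. Book value $86,182.
Year 5: ⌊$86,182 × 200%/9⌋ = $19,151. Book value $67,031.
Year 6: ⌊$67,031 × 200%/9⌋ = $14,895. Book value $52,136.
Year 7: ⌊$52,136 × 200%/9⌋ = $11,585. Book value $40,551.

$40,551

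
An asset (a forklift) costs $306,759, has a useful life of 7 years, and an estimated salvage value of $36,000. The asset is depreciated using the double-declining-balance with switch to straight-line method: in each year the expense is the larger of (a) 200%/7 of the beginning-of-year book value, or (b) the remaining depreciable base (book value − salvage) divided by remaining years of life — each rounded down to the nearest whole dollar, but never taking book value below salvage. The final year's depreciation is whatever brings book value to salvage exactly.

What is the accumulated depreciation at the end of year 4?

Depreciable base = $306,759 − $36,000 = $270,759.
Year 1: DB = ⌊$306,759 × 200%/7⌋ = $87,645; SL = ⌊$270,759/7⌋ = $38,679 → take DB $87,645. Book value $219,114.
Year 2: DB = ⌊$219,114 × 200%/7⌋ = $62,604; SL = ⌊$183,114/6⌋ = $30,519 → take DB $62,604. Book value $156,510.
Year 3: DB = ⌊$156,510 × 200%/7⌋ = $44,717; SL = ⌊$120,510/5⌋ = $24,102 → take DB $44,717. Book value $111,793.
Year 4: DB = ⌊$111,793 × 200%/7⌋ = $31,940; SL = ⌊$75,793/4⌋ = $18,948 → take DB $31,940. Book value $79,853.
Accumulated through year 4 = $306,759 − $79,853 = $226,906.

$226,906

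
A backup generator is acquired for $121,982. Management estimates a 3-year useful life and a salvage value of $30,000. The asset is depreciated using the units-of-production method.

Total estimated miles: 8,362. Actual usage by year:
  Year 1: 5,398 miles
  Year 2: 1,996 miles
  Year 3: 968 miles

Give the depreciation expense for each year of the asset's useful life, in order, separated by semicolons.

Depreciable base = $121,982 − $30,000 = $91,982.
Rate = $91,982 / 8,362 miles = $11 per mile.
Year 1: 5,398 × $11 = $59,378. Book value $62,604.
Year 2: 1,996 × $11 = $21,956. Book value $40,648.
Year 3: 968 × $11 = $10,648. Book value $30,000.

$59,378; $21,956; $10,648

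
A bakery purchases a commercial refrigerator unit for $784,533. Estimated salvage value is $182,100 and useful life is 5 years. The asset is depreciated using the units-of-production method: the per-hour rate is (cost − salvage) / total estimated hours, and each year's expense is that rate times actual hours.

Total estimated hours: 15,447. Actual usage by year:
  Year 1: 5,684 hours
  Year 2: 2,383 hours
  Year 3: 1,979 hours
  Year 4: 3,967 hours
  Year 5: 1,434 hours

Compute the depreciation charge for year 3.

Depreciable base = $784,533 − $182,100 = $602,433.
Rate = $602,433 / 15,447 hours = $39 per hour.
Year 1: 5,684 × $39 = $221,676. Book value $562,857.
Year 2: 2,383 × $39 = $92,937. Book value $469,920.
Year 3: 1,979 × $39 = $77,181. Book value $392,739.

$77,181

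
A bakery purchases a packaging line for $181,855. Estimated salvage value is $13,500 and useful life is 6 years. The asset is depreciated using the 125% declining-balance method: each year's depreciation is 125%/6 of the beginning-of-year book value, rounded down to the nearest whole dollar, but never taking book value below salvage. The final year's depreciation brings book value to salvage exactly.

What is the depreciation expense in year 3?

$23,745

Depreciable base = $181,855 − $13,500 = $168,355.
Year 1: ⌊$181,855 × 125%/6⌋ = $37,886. Book value $143,969.
Year 2: ⌊$143,969 × 125%/6⌋ = $29,993. Book value $113,976.
Year 3: ⌊$113,976 × 125%/6⌋ = $23,745. Book value $90,231.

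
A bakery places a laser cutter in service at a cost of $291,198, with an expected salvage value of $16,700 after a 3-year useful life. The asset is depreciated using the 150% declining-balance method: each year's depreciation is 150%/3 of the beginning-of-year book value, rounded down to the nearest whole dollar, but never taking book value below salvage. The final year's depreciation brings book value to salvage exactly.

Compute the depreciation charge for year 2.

$72,799

Depreciable base = $291,198 − $16,700 = $274,498.
Year 1: ⌊$291,198 × 150%/3⌋ = $145,599. Book value $145,599.
Year 2: ⌊$145,599 × 150%/3⌋ = $72,799. Book value $72,800.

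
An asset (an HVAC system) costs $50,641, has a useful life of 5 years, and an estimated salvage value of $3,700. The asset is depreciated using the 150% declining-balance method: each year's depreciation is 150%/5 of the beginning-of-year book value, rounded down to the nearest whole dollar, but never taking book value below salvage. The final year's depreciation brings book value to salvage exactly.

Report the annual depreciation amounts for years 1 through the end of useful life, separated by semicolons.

$15,192; $10,634; $7,444; $5,211; $8,460

Depreciable base = $50,641 − $3,700 = $46,941.
Year 1: ⌊$50,641 × 150%/5⌋ = $15,192. Book value $35,449.
Year 2: ⌊$35,449 × 150%/5⌋ = $10,634. Book value $24,815.
Year 3: ⌊$24,815 × 150%/5⌋ = $7,444. Book value $17,371.
Year 4: ⌊$17,371 × 150%/5⌋ = $5,211. Book value $12,160.
Year 5 (final): $12,160 − $3,700 = $8,460. Book value $3,700.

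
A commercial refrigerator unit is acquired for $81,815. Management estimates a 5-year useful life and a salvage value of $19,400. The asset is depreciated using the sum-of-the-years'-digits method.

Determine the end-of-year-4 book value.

$23,561

Depreciable base = $81,815 − $19,400 = $62,415.
Sum of the years' digits = 5+4+3+2+1 = 15.
Year 1: $62,415 × 5/15 = $20,805. Book value $61,010.
Year 2: $62,415 × 4/15 = $16,644. Book value $44,366.
Year 3: $62,415 × 3/15 = $12,483. Book value $31,883.
Year 4: $62,415 × 2/15 = $8,322. Book value $23,561.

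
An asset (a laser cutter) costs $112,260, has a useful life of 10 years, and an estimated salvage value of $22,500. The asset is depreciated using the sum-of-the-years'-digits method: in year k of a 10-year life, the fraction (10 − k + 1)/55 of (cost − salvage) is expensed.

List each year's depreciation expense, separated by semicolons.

Depreciable base = $112,260 − $22,500 = $89,760.
Sum of the years' digits = 10+9+8+7+6+5+4+3+2+1 = 55.
Year 1: $89,760 × 10/55 = $16,320. Book value $95,940.
Year 2: $89,760 × 9/55 = $14,688. Book value $81,252.
Year 3: $89,760 × 8/55 = $13,056. Book value $68,196.
Year 4: $89,760 × 7/55 = $11,424. Book value $56,772.
Year 5: $89,760 × 6/55 = $9,792. Book value $46,980.
Year 6: $89,760 × 5/55 = $8,160. Book value $38,820.
Year 7: $89,760 × 4/55 = $6,528. Book value $32,292.
Year 8: $89,760 × 3/55 = $4,896. Book value $27,396.
Year 9: $89,760 × 2/55 = $3,264. Book value $24,132.
Year 10: $89,760 × 1/55 = $1,632. Book value $22,500.

$16,320; $14,688; $13,056; $11,424; $9,792; $8,160; $6,528; $4,896; $3,264; $1,632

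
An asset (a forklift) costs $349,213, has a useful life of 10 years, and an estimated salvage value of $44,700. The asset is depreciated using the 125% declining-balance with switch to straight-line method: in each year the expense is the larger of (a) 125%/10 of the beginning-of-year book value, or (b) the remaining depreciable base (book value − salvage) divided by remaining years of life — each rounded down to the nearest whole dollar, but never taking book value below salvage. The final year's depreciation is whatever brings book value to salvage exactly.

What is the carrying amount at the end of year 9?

Depreciable base = $349,213 − $44,700 = $304,513.
Year 1: DB = ⌊$349,213 × 125%/10⌋ = $43,651; SL = ⌊$304,513/10⌋ = $30,451 → take DB $43,651. Book value $305,562.
Year 2: DB = ⌊$305,562 × 125%/10⌋ = $38,195; SL = ⌊$260,862/9⌋ = $28,984 → take DB $38,195. Book value $267,367.
Year 3: DB = ⌊$267,367 × 125%/10⌋ = $33,420; SL = ⌊$222,667/8⌋ = $27,833 → take DB $33,420. Book value $233,947.
Year 4: DB = ⌊$233,947 × 125%/10⌋ = $29,243; SL = ⌊$189,247/7⌋ = $27,035 → take DB $29,243. Book value $204,704.
Year 5: DB = ⌊$204,704 × 125%/10⌋ = $25,588; SL = ⌊$160,004/6⌋ = $26,667 → take SL $26,667. Book value $178,037.
Year 6: DB = ⌊$178,037 × 125%/10⌋ = $22,254; SL = ⌊$133,337/5⌋ = $26,667 → take SL $26,667. Book value $151,370.
Year 7: DB = ⌊$151,370 × 125%/10⌋ = $18,921; SL = ⌊$106,670/4⌋ = $26,667 → take SL $26,667. Book value $124,703.
Year 8: DB = ⌊$124,703 × 125%/10⌋ = $15,587; SL = ⌊$80,003/3⌋ = $26,667 → take SL $26,667. Book value $98,036.
Year 9: DB = ⌊$98,036 × 125%/10⌋ = $12,254; SL = ⌊$53,336/2⌋ = $26,668 → take SL $26,668. Book value $71,368.

$71,368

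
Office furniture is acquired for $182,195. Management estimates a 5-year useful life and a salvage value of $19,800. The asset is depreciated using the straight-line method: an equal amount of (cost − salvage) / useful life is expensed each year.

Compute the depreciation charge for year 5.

$32,479

Depreciable base = $182,195 − $19,800 = $162,395.
Annual expense = $162,395 / 5 = $32,479.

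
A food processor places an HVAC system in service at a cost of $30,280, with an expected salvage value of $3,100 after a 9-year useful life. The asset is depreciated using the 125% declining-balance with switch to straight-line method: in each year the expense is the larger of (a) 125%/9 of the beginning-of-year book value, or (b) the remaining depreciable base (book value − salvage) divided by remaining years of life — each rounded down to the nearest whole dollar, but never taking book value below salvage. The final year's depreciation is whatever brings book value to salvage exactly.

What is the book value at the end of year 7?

$8,512

Depreciable base = $30,280 − $3,100 = $27,180.
Year 1: DB = ⌊$30,280 × 125%/9⌋ = $4,205; SL = ⌊$27,180/9⌋ = $3,020 → take DB $4,205. Book value $26,075.
Year 2: DB = ⌊$26,075 × 125%/9⌋ = $3,621; SL = ⌊$22,975/8⌋ = $2,871 → take DB $3,621. Book value $22,454.
Year 3: DB = ⌊$22,454 × 125%/9⌋ = $3,118; SL = ⌊$19,354/7⌋ = $2,764 → take DB $3,118. Book value $19,336.
Year 4: DB = ⌊$19,336 × 125%/9⌋ = $2,685; SL = ⌊$16,236/6⌋ = $2,706 → take SL $2,706. Book value $16,630.
Year 5: DB = ⌊$16,630 × 125%/9⌋ = $2,309; SL = ⌊$13,530/5⌋ = $2,706 → take SL $2,706. Book value $13,924.
Year 6: DB = ⌊$13,924 × 125%/9⌋ = $1,933; SL = ⌊$10,824/4⌋ = $2,706 → take SL $2,706. Book value $11,218.
Year 7: DB = ⌊$11,218 × 125%/9⌋ = $1,558; SL = ⌊$8,118/3⌋ = $2,706 → take SL $2,706. Book value $8,512.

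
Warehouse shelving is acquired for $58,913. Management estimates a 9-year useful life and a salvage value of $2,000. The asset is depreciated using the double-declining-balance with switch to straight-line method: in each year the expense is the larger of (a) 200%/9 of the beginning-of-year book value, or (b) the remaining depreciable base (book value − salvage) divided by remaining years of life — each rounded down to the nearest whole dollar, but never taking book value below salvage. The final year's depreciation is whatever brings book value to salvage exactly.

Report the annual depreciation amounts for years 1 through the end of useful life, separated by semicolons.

$13,091; $10,182; $7,920; $6,160; $4,791; $3,726; $3,681; $3,681; $3,681

Depreciable base = $58,913 − $2,000 = $56,913.
Year 1: DB = ⌊$58,913 × 200%/9⌋ = $13,091; SL = ⌊$56,913/9⌋ = $6,323 → take DB $13,091. Book value $45,822.
Year 2: DB = ⌊$45,822 × 200%/9⌋ = $10,182; SL = ⌊$43,822/8⌋ = $5,477 → take DB $10,182. Book value $35,640.
Year 3: DB = ⌊$35,640 × 200%/9⌋ = $7,920; SL = ⌊$33,640/7⌋ = $4,805 → take DB $7,920. Book value $27,720.
Year 4: DB = ⌊$27,720 × 200%/9⌋ = $6,160; SL = ⌊$25,720/6⌋ = $4,286 → take DB $6,160. Book value $21,560.
Year 5: DB = ⌊$21,560 × 200%/9⌋ = $4,791; SL = ⌊$19,560/5⌋ = $3,912 → take DB $4,791. Book value $16,769.
Year 6: DB = ⌊$16,769 × 200%/9⌋ = $3,726; SL = ⌊$14,769/4⌋ = $3,692 → take DB $3,726. Book value $13,043.
Year 7: DB = ⌊$13,043 × 200%/9⌋ = $2,898; SL = ⌊$11,043/3⌋ = $3,681 → take SL $3,681. Book value $9,362.
Year 8: DB = ⌊$9,362 × 200%/9⌋ = $2,080; SL = ⌊$7,362/2⌋ = $3,681 → take SL $3,681. Book value $5,681.
Year 9 (final): $5,681 − $2,000 = $3,681. Book value $2,000.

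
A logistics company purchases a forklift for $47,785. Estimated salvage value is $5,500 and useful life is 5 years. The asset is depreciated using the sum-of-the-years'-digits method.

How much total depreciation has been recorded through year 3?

$33,828

Depreciable base = $47,785 − $5,500 = $42,285.
Sum of the years' digits = 5+4+3+2+1 = 15.
Year 1: $42,285 × 5/15 = $14,095. Book value $33,690.
Year 2: $42,285 × 4/15 = $11,276. Book value $22,414.
Year 3: $42,285 × 3/15 = $8,457. Book value $13,957.
Accumulated through year 3 = $47,785 − $13,957 = $33,828.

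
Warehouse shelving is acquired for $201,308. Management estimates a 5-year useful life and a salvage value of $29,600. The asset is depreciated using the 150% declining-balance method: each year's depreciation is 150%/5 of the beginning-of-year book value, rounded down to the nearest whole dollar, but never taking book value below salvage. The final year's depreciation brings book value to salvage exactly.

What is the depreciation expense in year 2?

$42,274

Depreciable base = $201,308 − $29,600 = $171,708.
Year 1: ⌊$201,308 × 150%/5⌋ = $60,392. Book value $140,916.
Year 2: ⌊$140,916 × 150%/5⌋ = $42,274. Book value $98,642.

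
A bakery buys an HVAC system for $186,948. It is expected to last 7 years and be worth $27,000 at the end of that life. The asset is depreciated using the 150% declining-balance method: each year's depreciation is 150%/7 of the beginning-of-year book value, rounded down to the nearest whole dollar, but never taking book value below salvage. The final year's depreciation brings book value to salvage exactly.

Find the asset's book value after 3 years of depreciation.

$90,681

Depreciable base = $186,948 − $27,000 = $159,948.
Year 1: ⌊$186,948 × 150%/7⌋ = $40,060. Book value $146,888.
Year 2: ⌊$146,888 × 150%/7⌋ = $31,476. Book value $115,412.
Year 3: ⌊$115,412 × 150%/7⌋ = $24,731. Book value $90,681.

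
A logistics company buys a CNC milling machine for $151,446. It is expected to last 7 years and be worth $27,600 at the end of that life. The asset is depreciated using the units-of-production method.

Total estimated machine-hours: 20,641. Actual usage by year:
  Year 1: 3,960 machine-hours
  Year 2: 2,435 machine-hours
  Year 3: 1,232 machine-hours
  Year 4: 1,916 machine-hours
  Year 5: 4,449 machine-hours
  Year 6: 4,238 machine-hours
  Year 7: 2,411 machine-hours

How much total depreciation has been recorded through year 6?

Depreciable base = $151,446 − $27,600 = $123,846.
Rate = $123,846 / 20,641 machine-hours = $6 per machine-hour.
Year 1: 3,960 × $6 = $23,760. Book value $127,686.
Year 2: 2,435 × $6 = $14,610. Book value $113,076.
Year 3: 1,232 × $6 = $7,392. Book value $105,684.
Year 4: 1,916 × $6 = $11,496. Book value $94,188.
Year 5: 4,449 × $6 = $26,694. Book value $67,494.
Year 6: 4,238 × $6 = $25,428. Book value $42,066.
Accumulated through year 6 = $151,446 − $42,066 = $109,380.

$109,380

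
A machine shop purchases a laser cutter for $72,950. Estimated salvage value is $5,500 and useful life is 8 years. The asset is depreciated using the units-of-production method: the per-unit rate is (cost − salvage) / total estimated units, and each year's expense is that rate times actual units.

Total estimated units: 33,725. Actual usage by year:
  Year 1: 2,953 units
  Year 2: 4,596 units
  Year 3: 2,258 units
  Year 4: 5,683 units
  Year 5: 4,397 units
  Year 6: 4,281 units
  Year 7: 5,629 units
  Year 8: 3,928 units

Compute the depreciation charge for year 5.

Depreciable base = $72,950 − $5,500 = $67,450.
Rate = $67,450 / 33,725 units = $2 per unit.
Year 1: 2,953 × $2 = $5,906. Book value $67,044.
Year 2: 4,596 × $2 = $9,192. Book value $57,852.
Year 3: 2,258 × $2 = $4,516. Book value $53,336.
Year 4: 5,683 × $2 = $11,366. Book value $41,970.
Year 5: 4,397 × $2 = $8,794. Book value $33,176.

$8,794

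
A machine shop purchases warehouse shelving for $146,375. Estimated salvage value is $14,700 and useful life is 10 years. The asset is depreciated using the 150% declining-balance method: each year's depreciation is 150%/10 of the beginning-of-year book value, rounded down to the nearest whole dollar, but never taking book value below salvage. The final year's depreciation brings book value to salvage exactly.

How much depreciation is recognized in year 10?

Depreciable base = $146,375 − $14,700 = $131,675.
Year 1: ⌊$146,375 × 150%/10⌋ = $21,956. Book value $124,419.
Year 2: ⌊$124,419 × 150%/10⌋ = $18,662. Book value $105,757.
Year 3: ⌊$105,757 × 150%/10⌋ = $15,863. Book value $89,894.
Year 4: ⌊$89,894 × 150%/10⌋ = $13,484. Book value $76,410.
Year 5: ⌊$76,410 × 150%/10⌋ = $11,461. Book value $64,949.
Year 6: ⌊$64,949 × 150%/10⌋ = $9,742. Book value $55,207.
Year 7: ⌊$55,207 × 150%/10⌋ = $8,281. Book value $46,926.
Year 8: ⌊$46,926 × 150%/10⌋ = $7,038. Book value $39,888.
Year 9: ⌊$39,888 × 150%/10⌋ = $5,983. Book value $33,905.
Year 10 (final): $33,905 − $14,700 = $19,205. Book value $14,700.

$19,205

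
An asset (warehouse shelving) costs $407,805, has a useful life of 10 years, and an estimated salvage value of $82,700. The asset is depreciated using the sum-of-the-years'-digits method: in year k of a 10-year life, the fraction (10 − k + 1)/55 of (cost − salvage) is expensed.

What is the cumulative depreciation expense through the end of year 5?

$236,440

Depreciable base = $407,805 − $82,700 = $325,105.
Sum of the years' digits = 10+9+8+7+6+5+4+3+2+1 = 55.
Year 1: $325,105 × 10/55 = $59,110. Book value $348,695.
Year 2: $325,105 × 9/55 = $53,199. Book value $295,496.
Year 3: $325,105 × 8/55 = $47,288. Book value $248,208.
Year 4: $325,105 × 7/55 = $41,377. Book value $206,831.
Year 5: $325,105 × 6/55 = $35,466. Book value $171,365.
Accumulated through year 5 = $407,805 − $171,365 = $236,440.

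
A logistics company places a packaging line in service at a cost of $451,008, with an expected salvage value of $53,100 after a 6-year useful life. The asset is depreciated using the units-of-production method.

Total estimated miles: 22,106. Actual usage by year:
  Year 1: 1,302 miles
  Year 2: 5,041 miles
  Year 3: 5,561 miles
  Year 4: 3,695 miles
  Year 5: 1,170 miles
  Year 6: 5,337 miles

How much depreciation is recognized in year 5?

$21,060

Depreciable base = $451,008 − $53,100 = $397,908.
Rate = $397,908 / 22,106 miles = $18 per mile.
Year 1: 1,302 × $18 = $23,436. Book value $427,572.
Year 2: 5,041 × $18 = $90,738. Book value $336,834.
Year 3: 5,561 × $18 = $100,098. Book value $236,736.
Year 4: 3,695 × $18 = $66,510. Book value $170,226.
Year 5: 1,170 × $18 = $21,060. Book value $149,166.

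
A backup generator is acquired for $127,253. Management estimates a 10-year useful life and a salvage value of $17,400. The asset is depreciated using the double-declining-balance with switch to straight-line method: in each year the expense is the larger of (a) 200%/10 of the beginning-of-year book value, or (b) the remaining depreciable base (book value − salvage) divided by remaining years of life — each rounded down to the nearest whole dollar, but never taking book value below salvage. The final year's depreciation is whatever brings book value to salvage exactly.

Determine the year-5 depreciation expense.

$10,424

Depreciable base = $127,253 − $17,400 = $109,853.
Year 1: DB = ⌊$127,253 × 200%/10⌋ = $25,450; SL = ⌊$109,853/10⌋ = $10,985 → take DB $25,450. Book value $101,803.
Year 2: DB = ⌊$101,803 × 200%/10⌋ = $20,360; SL = ⌊$84,403/9⌋ = $9,378 → take DB $20,360. Book value $81,443.
Year 3: DB = ⌊$81,443 × 200%/10⌋ = $16,288; SL = ⌊$64,043/8⌋ = $8,005 → take DB $16,288. Book value $65,155.
Year 4: DB = ⌊$65,155 × 200%/10⌋ = $13,031; SL = ⌊$47,755/7⌋ = $6,822 → take DB $13,031. Book value $52,124.
Year 5: DB = ⌊$52,124 × 200%/10⌋ = $10,424; SL = ⌊$34,724/6⌋ = $5,787 → take DB $10,424. Book value $41,700.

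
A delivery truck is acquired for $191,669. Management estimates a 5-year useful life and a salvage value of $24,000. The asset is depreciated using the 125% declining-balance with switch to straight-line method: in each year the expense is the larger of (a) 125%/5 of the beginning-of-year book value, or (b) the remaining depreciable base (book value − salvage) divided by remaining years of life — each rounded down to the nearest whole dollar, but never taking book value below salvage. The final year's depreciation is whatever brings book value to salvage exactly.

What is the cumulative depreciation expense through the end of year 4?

Depreciable base = $191,669 − $24,000 = $167,669.
Year 1: DB = ⌊$191,669 × 125%/5⌋ = $47,917; SL = ⌊$167,669/5⌋ = $33,533 → take DB $47,917. Book value $143,752.
Year 2: DB = ⌊$143,752 × 125%/5⌋ = $35,938; SL = ⌊$119,752/4⌋ = $29,938 → take DB $35,938. Book value $107,814.
Year 3: DB = ⌊$107,814 × 125%/5⌋ = $26,953; SL = ⌊$83,814/3⌋ = $27,938 → take SL $27,938. Book value $79,876.
Year 4: DB = ⌊$79,876 × 125%/5⌋ = $19,969; SL = ⌊$55,876/2⌋ = $27,938 → take SL $27,938. Book value $51,938.
Accumulated through year 4 = $191,669 − $51,938 = $139,731.

$139,731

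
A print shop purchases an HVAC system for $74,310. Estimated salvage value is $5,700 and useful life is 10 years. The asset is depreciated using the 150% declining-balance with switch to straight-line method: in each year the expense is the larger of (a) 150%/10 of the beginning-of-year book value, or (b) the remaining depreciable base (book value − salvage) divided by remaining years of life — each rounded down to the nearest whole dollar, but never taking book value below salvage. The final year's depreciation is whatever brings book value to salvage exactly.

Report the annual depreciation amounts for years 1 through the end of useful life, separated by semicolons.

Depreciable base = $74,310 − $5,700 = $68,610.
Year 1: DB = ⌊$74,310 × 150%/10⌋ = $11,146; SL = ⌊$68,610/10⌋ = $6,861 → take DB $11,146. Book value $63,164.
Year 2: DB = ⌊$63,164 × 150%/10⌋ = $9,474; SL = ⌊$57,464/9⌋ = $6,384 → take DB $9,474. Book value $53,690.
Year 3: DB = ⌊$53,690 × 150%/10⌋ = $8,053; SL = ⌊$47,990/8⌋ = $5,998 → take DB $8,053. Book value $45,637.
Year 4: DB = ⌊$45,637 × 150%/10⌋ = $6,845; SL = ⌊$39,937/7⌋ = $5,705 → take DB $6,845. Book value $38,792.
Year 5: DB = ⌊$38,792 × 150%/10⌋ = $5,818; SL = ⌊$33,092/6⌋ = $5,515 → take DB $5,818. Book value $32,974.
Year 6: DB = ⌊$32,974 × 150%/10⌋ = $4,946; SL = ⌊$27,274/5⌋ = $5,454 → take SL $5,454. Book value $27,520.
Year 7: DB = ⌊$27,520 × 150%/10⌋ = $4,128; SL = ⌊$21,820/4⌋ = $5,455 → take SL $5,455. Book value $22,065.
Year 8: DB = ⌊$22,065 × 150%/10⌋ = $3,309; SL = ⌊$16,365/3⌋ = $5,455 → take SL $5,455. Book value $16,610.
Year 9: DB = ⌊$16,610 × 150%/10⌋ = $2,491; SL = ⌊$10,910/2⌋ = $5,455 → take SL $5,455. Book value $11,155.
Year 10 (final): $11,155 − $5,700 = $5,455. Book value $5,700.

$11,146; $9,474; $8,053; $6,845; $5,818; $5,454; $5,455; $5,455; $5,455; $5,455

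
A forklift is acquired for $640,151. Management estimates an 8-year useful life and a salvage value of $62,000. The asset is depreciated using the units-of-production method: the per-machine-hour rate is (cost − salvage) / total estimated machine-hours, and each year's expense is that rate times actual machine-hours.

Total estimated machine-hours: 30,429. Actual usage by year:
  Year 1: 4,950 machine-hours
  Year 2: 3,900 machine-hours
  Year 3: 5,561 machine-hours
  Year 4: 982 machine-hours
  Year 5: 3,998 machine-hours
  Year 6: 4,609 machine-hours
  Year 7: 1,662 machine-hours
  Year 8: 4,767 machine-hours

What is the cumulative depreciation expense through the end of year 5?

$368,429

Depreciable base = $640,151 − $62,000 = $578,151.
Rate = $578,151 / 30,429 machine-hours = $19 per machine-hour.
Year 1: 4,950 × $19 = $94,050. Book value $546,101.
Year 2: 3,900 × $19 = $74,100. Book value $472,001.
Year 3: 5,561 × $19 = $105,659. Book value $366,342.
Year 4: 982 × $19 = $18,658. Book value $347,684.
Year 5: 3,998 × $19 = $75,962. Book value $271,722.
Accumulated through year 5 = $640,151 − $271,722 = $368,429.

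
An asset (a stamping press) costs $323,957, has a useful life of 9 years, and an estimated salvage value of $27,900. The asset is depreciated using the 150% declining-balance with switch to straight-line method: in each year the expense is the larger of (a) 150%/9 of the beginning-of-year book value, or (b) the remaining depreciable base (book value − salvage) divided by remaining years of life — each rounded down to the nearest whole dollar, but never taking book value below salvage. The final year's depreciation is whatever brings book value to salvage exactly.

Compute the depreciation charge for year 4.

$31,246

Depreciable base = $323,957 − $27,900 = $296,057.
Year 1: DB = ⌊$323,957 × 150%/9⌋ = $53,992; SL = ⌊$296,057/9⌋ = $32,895 → take DB $53,992. Book value $269,965.
Year 2: DB = ⌊$269,965 × 150%/9⌋ = $44,994; SL = ⌊$242,065/8⌋ = $30,258 → take DB $44,994. Book value $224,971.
Year 3: DB = ⌊$224,971 × 150%/9⌋ = $37,495; SL = ⌊$197,071/7⌋ = $28,153 → take DB $37,495. Book value $187,476.
Year 4: DB = ⌊$187,476 × 150%/9⌋ = $31,246; SL = ⌊$159,576/6⌋ = $26,596 → take DB $31,246. Book value $156,230.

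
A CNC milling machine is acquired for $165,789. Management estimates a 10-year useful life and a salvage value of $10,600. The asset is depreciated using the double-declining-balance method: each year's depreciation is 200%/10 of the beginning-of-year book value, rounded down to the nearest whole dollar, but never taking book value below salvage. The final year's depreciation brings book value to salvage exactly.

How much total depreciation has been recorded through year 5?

$111,462

Depreciable base = $165,789 − $10,600 = $155,189.
Year 1: ⌊$165,789 × 200%/10⌋ = $33,157. Book value $132,632.
Year 2: ⌊$132,632 × 200%/10⌋ = $26,526. Book value $106,106.
Year 3: ⌊$106,106 × 200%/10⌋ = $21,221. Book value $84,885.
Year 4: ⌊$84,885 × 200%/10⌋ = $16,977. Book value $67,908.
Year 5: ⌊$67,908 × 200%/10⌋ = $13,581. Book value $54,327.
Accumulated through year 5 = $165,789 − $54,327 = $111,462.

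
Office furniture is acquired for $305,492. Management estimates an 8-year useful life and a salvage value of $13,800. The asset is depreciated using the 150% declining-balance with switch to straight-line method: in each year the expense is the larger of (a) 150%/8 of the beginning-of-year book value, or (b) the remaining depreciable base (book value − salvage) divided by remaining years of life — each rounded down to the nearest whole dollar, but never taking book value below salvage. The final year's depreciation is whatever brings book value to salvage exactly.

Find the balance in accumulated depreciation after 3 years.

$141,631

Depreciable base = $305,492 − $13,800 = $291,692.
Year 1: DB = ⌊$305,492 × 150%/8⌋ = $57,279; SL = ⌊$291,692/8⌋ = $36,461 → take DB $57,279. Book value $248,213.
Year 2: DB = ⌊$248,213 × 150%/8⌋ = $46,539; SL = ⌊$234,413/7⌋ = $33,487 → take DB $46,539. Book value $201,674.
Year 3: DB = ⌊$201,674 × 150%/8⌋ = $37,813; SL = ⌊$187,874/6⌋ = $31,312 → take DB $37,813. Book value $163,861.
Accumulated through year 3 = $305,492 − $163,861 = $141,631.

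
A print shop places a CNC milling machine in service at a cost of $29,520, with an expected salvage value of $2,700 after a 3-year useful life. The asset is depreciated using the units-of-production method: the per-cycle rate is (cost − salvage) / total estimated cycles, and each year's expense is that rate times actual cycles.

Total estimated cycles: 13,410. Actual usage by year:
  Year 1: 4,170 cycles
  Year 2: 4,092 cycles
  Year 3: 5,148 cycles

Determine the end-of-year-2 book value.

Depreciable base = $29,520 − $2,700 = $26,820.
Rate = $26,820 / 13,410 cycles = $2 per cycle.
Year 1: 4,170 × $2 = $8,340. Book value $21,180.
Year 2: 4,092 × $2 = $8,184. Book value $12,996.

$12,996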